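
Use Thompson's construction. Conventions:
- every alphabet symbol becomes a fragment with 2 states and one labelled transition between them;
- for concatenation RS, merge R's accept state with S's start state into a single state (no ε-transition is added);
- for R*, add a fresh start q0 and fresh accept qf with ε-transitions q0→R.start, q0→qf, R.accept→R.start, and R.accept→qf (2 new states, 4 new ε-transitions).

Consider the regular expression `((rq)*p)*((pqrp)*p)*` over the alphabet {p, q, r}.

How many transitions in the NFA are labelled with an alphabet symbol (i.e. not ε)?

Recursing over subexpressions:
Each of the 8 symbol leaves contributes exactly 1 symbol transition.
  rq = 2 symbol transitions
  (rq)* = 2 symbol transitions
  (rq)*p = 3 symbol transitions
  ((rq)*p)* = 3 symbol transitions
  pqrp = 4 symbol transitions
  (pqrp)* = 4 symbol transitions
  (pqrp)*p = 5 symbol transitions
  ((pqrp)*p)* = 5 symbol transitions
  ((rq)*p)*((pqrp)*p)* = 8 symbol transitions

8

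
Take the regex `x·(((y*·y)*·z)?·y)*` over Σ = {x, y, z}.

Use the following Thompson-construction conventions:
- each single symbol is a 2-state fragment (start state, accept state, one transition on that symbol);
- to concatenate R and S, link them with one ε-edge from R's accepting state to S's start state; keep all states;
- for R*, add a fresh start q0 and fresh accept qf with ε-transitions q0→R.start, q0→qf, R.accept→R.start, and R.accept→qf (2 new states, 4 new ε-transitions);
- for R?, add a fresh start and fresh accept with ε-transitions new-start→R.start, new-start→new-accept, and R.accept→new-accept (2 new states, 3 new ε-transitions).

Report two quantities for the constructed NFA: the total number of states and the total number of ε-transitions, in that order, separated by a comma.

18, 19

By structural recursion:
Each of the 5 symbol leaves contributes 2 states and 0 ε-transitions.
  y* : 4 states, 4 ε-transitions
  y*·y : 6 states, 5 ε-transitions
  (y*·y)* : 8 states, 9 ε-transitions
  (y*·y)*·z : 10 states, 10 ε-transitions
  ((y*·y)*·z)? : 12 states, 13 ε-transitions
  ((y*·y)*·z)?·y : 14 states, 14 ε-transitions
  (((y*·y)*·z)?·y)* : 16 states, 18 ε-transitions
  x·(((y*·y)*·z)?·y)* : 18 states, 19 ε-transitions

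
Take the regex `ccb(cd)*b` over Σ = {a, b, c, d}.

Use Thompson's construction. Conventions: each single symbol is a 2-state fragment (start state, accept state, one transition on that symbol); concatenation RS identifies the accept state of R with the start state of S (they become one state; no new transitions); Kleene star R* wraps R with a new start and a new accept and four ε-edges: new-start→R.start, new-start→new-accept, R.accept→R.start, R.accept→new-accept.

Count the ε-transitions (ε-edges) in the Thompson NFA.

4

Recursing over subexpressions:
Each of the 6 symbol leaves contributes 0 ε-transitions.
  cd : 0 ε-transitions
  (cd)* : 4 ε-transitions
  ccb(cd)*b : 4 ε-transitions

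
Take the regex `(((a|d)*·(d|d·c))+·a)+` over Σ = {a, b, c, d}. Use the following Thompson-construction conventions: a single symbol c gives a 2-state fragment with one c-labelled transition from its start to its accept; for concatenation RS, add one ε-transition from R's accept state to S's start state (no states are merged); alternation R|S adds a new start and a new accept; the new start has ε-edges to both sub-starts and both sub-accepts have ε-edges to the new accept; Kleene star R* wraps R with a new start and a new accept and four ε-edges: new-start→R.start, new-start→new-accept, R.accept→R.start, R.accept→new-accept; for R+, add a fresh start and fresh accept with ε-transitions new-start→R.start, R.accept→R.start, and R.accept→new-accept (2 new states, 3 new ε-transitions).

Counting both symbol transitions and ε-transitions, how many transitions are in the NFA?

Building bottom-up:
Each of the 6 symbol leaves contributes 1 transition (1 symbol, 0 ε).
  a|d — 6 transitions (2 symbol, 4 ε)
  (a|d)* — 10 transitions (2 symbol, 8 ε)
  d·c — 3 transitions (2 symbol, 1 ε)
  d|d·c — 8 transitions (3 symbol, 5 ε)
  (a|d)*·(d|d·c) — 19 transitions (5 symbol, 14 ε)
  ((a|d)*·(d|d·c))+ — 22 transitions (5 symbol, 17 ε)
  ((a|d)*·(d|d·c))+·a — 24 transitions (6 symbol, 18 ε)
  (((a|d)*·(d|d·c))+·a)+ — 27 transitions (6 symbol, 21 ε)

27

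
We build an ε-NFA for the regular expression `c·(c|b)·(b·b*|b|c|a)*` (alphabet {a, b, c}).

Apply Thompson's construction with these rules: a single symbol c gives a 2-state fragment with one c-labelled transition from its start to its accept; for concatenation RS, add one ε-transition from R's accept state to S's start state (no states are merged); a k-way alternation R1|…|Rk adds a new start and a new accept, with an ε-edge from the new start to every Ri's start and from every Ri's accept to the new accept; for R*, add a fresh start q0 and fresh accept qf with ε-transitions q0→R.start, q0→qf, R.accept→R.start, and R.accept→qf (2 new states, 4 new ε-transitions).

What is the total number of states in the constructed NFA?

Per subexpression:
Each of the 8 symbol leaves contributes a 2-state fragment.
  c|b = 6 states
  b* = 4 states
  b·b* = 6 states
  b·b*|b|c|a = 14 states
  (b·b*|b|c|a)* = 16 states
  c·(c|b)·(b·b*|b|c|a)* = 24 states

24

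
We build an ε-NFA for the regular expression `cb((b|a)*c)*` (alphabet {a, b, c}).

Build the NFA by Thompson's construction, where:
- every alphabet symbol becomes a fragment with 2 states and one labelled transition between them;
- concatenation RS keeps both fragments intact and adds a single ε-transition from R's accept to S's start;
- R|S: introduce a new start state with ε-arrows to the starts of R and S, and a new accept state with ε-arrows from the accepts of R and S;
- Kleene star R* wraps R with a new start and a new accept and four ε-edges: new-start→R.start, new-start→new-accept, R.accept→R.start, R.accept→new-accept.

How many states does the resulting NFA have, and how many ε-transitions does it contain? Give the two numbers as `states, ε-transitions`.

16, 15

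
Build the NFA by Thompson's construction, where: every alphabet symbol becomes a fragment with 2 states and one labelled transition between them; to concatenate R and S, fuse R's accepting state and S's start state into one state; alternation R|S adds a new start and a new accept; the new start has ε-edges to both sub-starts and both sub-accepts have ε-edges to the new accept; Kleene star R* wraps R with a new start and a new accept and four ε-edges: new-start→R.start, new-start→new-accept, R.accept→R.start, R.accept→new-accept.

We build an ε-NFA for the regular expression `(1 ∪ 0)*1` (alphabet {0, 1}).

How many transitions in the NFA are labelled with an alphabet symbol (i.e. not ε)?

Building bottom-up:
Each of the 3 symbol leaves contributes exactly 1 symbol transition.
  1 ∪ 0 : 2 symbol transitions
  (1 ∪ 0)* : 2 symbol transitions
  (1 ∪ 0)*1 : 3 symbol transitions

3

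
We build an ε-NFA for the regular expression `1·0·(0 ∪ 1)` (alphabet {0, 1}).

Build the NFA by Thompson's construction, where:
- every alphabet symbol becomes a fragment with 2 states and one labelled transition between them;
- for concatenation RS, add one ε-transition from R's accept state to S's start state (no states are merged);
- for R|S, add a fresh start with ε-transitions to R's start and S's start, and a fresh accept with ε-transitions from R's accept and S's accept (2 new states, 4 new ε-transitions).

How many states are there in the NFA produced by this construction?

10

Recursing over subexpressions:
Each of the 4 symbol leaves contributes a 2-state fragment.
  0 ∪ 1 → 6 states
  1·0·(0 ∪ 1) → 10 states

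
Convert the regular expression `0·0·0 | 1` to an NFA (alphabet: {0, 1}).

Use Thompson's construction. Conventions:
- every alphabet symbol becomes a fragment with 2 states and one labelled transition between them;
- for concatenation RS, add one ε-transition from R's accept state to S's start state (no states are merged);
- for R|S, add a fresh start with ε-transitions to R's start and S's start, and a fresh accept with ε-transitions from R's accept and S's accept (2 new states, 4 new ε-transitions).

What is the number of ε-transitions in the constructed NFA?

6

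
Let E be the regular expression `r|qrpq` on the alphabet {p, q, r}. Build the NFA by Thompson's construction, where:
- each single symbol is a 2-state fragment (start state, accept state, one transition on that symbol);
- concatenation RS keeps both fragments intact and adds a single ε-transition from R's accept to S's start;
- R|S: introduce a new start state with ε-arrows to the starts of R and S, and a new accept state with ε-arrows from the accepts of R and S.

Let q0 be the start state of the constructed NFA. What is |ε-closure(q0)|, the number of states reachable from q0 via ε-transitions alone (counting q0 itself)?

3

Work bottom-up. For each fragment F, track |ε-closure(F.start)| and whether F's accept lies in that closure (i.e. whether F accepts ε). A single-symbol fragment has closure size 1 and does not accept ε.
  qrpq — C equals the left operand's closure size = 1 (its accept is not ε-reachable, so the closure stops there)
  r|qrpq — C = 1 + 1 + 1 = 3 (the new accept is not ε-reachable since no branch accepts ε)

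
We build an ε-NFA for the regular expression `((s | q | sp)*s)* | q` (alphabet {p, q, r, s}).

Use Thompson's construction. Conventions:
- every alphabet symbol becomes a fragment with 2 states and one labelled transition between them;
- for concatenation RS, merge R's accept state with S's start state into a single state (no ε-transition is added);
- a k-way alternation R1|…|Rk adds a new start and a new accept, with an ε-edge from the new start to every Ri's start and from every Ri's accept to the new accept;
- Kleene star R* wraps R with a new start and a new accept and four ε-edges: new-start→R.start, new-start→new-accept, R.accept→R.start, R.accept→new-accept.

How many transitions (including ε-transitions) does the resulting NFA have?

24

Building bottom-up:
Each of the 6 symbol leaves contributes 1 transition (1 symbol, 0 ε).
  sp — 2 transitions (2 symbol, 0 ε)
  s | q | sp — 10 transitions (4 symbol, 6 ε)
  (s | q | sp)* — 14 transitions (4 symbol, 10 ε)
  (s | q | sp)*s — 15 transitions (5 symbol, 10 ε)
  ((s | q | sp)*s)* — 19 transitions (5 symbol, 14 ε)
  ((s | q | sp)*s)* | q — 24 transitions (6 symbol, 18 ε)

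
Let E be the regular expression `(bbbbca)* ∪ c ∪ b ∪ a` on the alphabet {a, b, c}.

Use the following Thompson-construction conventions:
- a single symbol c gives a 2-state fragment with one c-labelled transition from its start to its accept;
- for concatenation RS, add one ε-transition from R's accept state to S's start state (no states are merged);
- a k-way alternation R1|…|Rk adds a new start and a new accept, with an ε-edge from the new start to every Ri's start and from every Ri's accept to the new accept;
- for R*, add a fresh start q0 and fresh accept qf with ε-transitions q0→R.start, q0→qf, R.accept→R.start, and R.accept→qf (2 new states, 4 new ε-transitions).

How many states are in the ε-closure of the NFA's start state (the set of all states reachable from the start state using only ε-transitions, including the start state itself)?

Compute the ε-closure size of each fragment's start state recursively; a symbol fragment's start has no outgoing ε-edge, so its closure is just itself (size 1).
  bbbbca : same as the first factor's closure: |closure| = 1
  (bbbbca)* : |closure| = 1 (new start) + 1 (body) + 1 (new accept) = 3
  (bbbbca)* ∪ c ∪ b ∪ a : new start ε-reaches every alternative's start; at least one alternative accepts ε, so the union's new accept is reached too: |closure| = 1 + 3 + 1 + 1 + 1 + 1 = 8

8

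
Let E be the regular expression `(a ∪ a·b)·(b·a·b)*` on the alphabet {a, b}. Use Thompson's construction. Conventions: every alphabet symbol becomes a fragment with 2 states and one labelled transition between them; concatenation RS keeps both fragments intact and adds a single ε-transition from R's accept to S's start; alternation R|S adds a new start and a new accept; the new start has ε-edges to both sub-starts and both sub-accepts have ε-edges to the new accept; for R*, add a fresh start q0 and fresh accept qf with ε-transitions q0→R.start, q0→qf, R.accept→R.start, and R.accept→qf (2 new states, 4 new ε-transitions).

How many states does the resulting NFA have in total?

16

By structural recursion:
Each of the 6 symbol leaves contributes a 2-state fragment.
  a·b = 4 states
  a ∪ a·b = 8 states
  b·a·b = 6 states
  (b·a·b)* = 8 states
  (a ∪ a·b)·(b·a·b)* = 16 states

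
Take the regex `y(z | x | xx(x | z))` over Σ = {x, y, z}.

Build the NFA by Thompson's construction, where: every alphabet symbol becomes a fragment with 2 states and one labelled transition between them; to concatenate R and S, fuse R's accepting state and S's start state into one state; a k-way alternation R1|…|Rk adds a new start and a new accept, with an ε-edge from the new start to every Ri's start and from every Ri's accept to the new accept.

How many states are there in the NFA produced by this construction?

15

By structural recursion:
Each of the 7 symbol leaves contributes a 2-state fragment.
  x | z = 6 states
  xx(x | z) = 8 states
  z | x | xx(x | z) = 14 states
  y(z | x | xx(x | z)) = 15 states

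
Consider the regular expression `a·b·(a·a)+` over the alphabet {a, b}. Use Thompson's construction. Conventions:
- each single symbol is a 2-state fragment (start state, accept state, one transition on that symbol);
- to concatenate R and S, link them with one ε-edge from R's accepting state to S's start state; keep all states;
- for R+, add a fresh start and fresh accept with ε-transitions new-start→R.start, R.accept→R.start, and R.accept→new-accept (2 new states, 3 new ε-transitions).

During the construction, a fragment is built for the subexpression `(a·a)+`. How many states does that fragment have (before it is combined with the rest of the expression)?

6

Fragment for `(a·a)+`:
Each of the 2 symbol leaves contributes a 2-state fragment.
  a·a = 4 states
  (a·a)+ = 6 states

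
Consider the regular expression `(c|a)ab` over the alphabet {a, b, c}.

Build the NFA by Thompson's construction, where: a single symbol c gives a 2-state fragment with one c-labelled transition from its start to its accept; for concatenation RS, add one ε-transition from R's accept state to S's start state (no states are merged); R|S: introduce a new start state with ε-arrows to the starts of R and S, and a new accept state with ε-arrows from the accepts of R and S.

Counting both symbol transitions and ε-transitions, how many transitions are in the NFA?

10

Bottom-up over the parse tree:
Each of the 4 symbol leaves contributes 1 transition (1 symbol, 0 ε).
  c|a → 6 transitions (2 symbol, 4 ε)
  (c|a)ab → 10 transitions (4 symbol, 6 ε)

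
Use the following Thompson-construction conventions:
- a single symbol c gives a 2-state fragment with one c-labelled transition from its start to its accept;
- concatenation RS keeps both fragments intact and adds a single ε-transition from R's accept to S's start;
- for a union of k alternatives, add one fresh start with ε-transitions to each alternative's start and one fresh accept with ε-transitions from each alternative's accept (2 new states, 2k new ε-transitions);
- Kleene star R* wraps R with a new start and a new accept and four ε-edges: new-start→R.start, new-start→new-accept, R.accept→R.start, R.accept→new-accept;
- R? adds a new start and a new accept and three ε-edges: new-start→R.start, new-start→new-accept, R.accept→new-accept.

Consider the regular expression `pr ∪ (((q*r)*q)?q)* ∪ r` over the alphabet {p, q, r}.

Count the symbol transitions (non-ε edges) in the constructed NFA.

Bottom-up over the parse tree:
Each of the 7 symbol leaves contributes exactly 1 symbol transition.
  pr — 2 symbol transitions
  q* — 1 symbol transition
  q*r — 2 symbol transitions
  (q*r)* — 2 symbol transitions
  (q*r)*q — 3 symbol transitions
  ((q*r)*q)? — 3 symbol transitions
  ((q*r)*q)?q — 4 symbol transitions
  (((q*r)*q)?q)* — 4 symbol transitions
  pr ∪ (((q*r)*q)?q)* ∪ r — 7 symbol transitions

7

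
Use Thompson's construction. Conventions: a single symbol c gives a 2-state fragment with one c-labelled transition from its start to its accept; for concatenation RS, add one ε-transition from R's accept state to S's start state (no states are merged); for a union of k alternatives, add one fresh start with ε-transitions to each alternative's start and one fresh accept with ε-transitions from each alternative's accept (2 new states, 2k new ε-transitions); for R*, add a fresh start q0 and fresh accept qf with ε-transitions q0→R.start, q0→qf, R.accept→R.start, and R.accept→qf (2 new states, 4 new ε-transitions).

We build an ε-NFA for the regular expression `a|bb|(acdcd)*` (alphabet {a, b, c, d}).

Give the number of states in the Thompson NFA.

Bottom-up over the parse tree:
Each of the 8 symbol leaves contributes a 2-state fragment.
  bb → 4 states
  acdcd → 10 states
  (acdcd)* → 12 states
  a|bb|(acdcd)* → 20 states

20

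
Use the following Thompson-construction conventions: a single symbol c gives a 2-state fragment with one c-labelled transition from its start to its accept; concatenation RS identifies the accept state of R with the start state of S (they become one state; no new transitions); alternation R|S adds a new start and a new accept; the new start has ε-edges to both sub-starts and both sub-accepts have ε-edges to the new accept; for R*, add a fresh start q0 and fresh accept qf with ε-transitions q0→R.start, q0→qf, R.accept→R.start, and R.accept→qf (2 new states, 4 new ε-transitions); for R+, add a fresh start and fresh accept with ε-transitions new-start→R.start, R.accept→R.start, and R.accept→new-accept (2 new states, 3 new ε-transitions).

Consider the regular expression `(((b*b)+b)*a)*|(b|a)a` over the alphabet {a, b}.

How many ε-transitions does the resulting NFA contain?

23

Bottom-up over the parse tree:
Each of the 7 symbol leaves contributes 0 ε-transitions.
  b* — 4 ε-transitions
  b*b — 4 ε-transitions
  (b*b)+ — 7 ε-transitions
  (b*b)+b — 7 ε-transitions
  ((b*b)+b)* — 11 ε-transitions
  ((b*b)+b)*a — 11 ε-transitions
  (((b*b)+b)*a)* — 15 ε-transitions
  b|a — 4 ε-transitions
  (b|a)a — 4 ε-transitions
  (((b*b)+b)*a)*|(b|a)a — 23 ε-transitions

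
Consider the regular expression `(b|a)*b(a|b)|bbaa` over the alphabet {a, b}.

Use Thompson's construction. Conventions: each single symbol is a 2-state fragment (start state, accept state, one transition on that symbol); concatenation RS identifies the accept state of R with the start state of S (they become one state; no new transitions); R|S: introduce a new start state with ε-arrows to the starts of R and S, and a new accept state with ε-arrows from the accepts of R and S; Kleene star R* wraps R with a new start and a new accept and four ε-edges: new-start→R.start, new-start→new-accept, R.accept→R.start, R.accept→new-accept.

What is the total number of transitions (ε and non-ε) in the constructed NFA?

Building bottom-up:
Each of the 9 symbol leaves contributes 1 transition (1 symbol, 0 ε).
  b|a — 6 transitions (2 symbol, 4 ε)
  (b|a)* — 10 transitions (2 symbol, 8 ε)
  a|b — 6 transitions (2 symbol, 4 ε)
  (b|a)*b(a|b) — 17 transitions (5 symbol, 12 ε)
  bbaa — 4 transitions (4 symbol, 0 ε)
  (b|a)*b(a|b)|bbaa — 25 transitions (9 symbol, 16 ε)

25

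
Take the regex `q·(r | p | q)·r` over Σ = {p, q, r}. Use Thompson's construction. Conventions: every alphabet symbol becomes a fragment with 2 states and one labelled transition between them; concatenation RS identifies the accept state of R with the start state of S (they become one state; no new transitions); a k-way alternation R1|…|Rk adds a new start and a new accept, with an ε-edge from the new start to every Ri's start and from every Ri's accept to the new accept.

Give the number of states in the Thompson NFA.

Building bottom-up:
Each of the 5 symbol leaves contributes a 2-state fragment.
  r | p | q → 8 states
  q·(r | p | q)·r → 10 states

10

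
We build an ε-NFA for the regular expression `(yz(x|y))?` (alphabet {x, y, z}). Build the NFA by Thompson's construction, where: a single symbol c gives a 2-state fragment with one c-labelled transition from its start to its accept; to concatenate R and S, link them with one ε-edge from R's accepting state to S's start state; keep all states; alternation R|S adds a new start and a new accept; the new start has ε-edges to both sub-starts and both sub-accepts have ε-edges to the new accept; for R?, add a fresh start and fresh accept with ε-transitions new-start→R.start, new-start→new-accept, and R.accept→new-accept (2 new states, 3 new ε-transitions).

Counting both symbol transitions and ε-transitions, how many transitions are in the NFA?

13

Bottom-up over the parse tree:
Each of the 4 symbol leaves contributes 1 transition (1 symbol, 0 ε).
  x|y : 6 transitions (2 symbol, 4 ε)
  yz(x|y) : 10 transitions (4 symbol, 6 ε)
  (yz(x|y))? : 13 transitions (4 symbol, 9 ε)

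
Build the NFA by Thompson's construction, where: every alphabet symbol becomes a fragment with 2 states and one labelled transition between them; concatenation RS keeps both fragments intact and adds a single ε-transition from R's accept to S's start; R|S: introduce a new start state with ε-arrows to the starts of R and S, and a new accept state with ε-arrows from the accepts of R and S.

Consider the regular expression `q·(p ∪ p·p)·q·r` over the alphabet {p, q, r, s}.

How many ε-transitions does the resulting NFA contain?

8

By structural recursion:
Each of the 6 symbol leaves contributes 0 ε-transitions.
  p·p — 1 ε-transition
  p ∪ p·p — 5 ε-transitions
  q·(p ∪ p·p)·q·r — 8 ε-transitions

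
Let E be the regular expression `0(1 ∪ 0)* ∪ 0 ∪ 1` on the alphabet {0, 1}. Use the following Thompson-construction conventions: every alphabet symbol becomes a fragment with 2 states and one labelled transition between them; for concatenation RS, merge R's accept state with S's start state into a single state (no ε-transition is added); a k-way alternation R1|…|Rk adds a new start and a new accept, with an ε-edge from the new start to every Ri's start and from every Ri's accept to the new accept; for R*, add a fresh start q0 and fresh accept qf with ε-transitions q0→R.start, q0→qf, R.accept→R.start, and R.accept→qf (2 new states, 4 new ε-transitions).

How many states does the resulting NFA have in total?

15

Per subexpression:
Each of the 5 symbol leaves contributes a 2-state fragment.
  1 ∪ 0 = 6 states
  (1 ∪ 0)* = 8 states
  0(1 ∪ 0)* = 9 states
  0(1 ∪ 0)* ∪ 0 ∪ 1 = 15 states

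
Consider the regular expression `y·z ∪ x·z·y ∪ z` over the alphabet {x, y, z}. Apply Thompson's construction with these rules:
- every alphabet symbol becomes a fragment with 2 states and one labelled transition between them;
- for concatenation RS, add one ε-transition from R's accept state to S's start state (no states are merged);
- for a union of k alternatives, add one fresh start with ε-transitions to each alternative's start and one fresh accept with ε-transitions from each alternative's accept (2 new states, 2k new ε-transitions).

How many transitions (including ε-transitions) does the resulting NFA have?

Per subexpression:
Each of the 6 symbol leaves contributes 1 transition (1 symbol, 0 ε).
  y·z — 3 transitions (2 symbol, 1 ε)
  x·z·y — 5 transitions (3 symbol, 2 ε)
  y·z ∪ x·z·y ∪ z — 15 transitions (6 symbol, 9 ε)

15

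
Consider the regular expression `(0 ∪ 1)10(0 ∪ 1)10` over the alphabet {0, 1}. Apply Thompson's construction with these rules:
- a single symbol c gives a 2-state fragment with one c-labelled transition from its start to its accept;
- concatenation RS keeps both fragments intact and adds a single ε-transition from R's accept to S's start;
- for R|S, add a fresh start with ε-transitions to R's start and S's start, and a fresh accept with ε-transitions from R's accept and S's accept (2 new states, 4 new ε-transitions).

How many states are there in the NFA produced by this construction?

20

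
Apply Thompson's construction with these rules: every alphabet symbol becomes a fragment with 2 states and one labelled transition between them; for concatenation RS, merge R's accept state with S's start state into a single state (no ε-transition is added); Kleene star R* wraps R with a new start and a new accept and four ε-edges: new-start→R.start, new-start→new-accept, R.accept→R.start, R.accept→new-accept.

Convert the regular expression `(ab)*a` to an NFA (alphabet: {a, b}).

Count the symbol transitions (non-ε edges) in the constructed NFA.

Recursing over subexpressions:
Each of the 3 symbol leaves contributes exactly 1 symbol transition.
  ab : 2 symbol transitions
  (ab)* : 2 symbol transitions
  (ab)*a : 3 symbol transitions

3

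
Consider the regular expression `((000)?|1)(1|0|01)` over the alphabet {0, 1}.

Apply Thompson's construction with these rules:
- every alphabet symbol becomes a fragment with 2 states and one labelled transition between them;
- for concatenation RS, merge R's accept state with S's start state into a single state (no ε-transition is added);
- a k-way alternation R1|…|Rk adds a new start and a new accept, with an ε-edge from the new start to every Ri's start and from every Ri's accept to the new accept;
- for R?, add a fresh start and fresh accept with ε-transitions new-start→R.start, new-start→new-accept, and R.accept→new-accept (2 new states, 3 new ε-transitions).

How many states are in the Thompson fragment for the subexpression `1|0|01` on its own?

9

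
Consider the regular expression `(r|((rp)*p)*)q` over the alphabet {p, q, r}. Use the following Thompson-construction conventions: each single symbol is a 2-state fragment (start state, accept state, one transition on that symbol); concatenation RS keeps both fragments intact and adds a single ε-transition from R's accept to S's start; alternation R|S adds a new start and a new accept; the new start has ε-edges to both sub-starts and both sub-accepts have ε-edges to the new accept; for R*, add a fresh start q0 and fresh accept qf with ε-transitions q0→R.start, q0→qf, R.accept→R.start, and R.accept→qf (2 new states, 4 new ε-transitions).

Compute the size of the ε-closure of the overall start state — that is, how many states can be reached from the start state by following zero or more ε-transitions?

10

Work bottom-up. For each fragment F, track |ε-closure(F.start)| and whether F's accept lies in that closure (i.e. whether F accepts ε). A single-symbol fragment has closure size 1 and does not accept ε.
  rp — same as the first factor's closure: |ε-closure| = 1
  (rp)* — new start has ε-edges to the inner start and to the new accept, so |ε-closure| = 2 + 1 = 3
  (rp)*p — |ε-closure| = 3 + 1 = 4 (closure spills across the concat boundary because the left factor accepts ε)
  ((rp)*p)* — new start has ε-edges to the inner start and to the new accept, so |ε-closure| = 2 + 4 = 6
  r|((rp)*p)* — |ε-closure| = 1 (new start) + (1 + 6) + 1 (new accept, since some branch ε-reaches its own accept) = 9
  (r|((rp)*p)*)q — |ε-closure| = 9 + 1 = 10 (closure spills across the concat boundary because the left factor accepts ε)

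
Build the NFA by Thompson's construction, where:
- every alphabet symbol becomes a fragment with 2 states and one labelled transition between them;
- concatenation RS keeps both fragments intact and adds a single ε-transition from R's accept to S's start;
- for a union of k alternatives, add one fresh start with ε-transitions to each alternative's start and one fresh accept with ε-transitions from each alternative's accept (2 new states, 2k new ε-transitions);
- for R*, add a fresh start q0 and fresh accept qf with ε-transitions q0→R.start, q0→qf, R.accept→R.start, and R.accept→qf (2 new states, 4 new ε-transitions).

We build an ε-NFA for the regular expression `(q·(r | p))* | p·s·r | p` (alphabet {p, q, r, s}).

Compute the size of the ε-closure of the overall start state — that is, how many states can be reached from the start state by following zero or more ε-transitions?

7

Compute the ε-closure size of each fragment's start state recursively; a symbol fragment's start has no outgoing ε-edge, so its closure is just itself (size 1).
  r | p — new start ε-reaches every alternative's start; none of them accept ε, so the new accept is not reached: C = 1 + 1 + 1 = 3
  q·(r | p) — C equals the left operand's closure size = 1 (its accept is not ε-reachable, so the closure stops there)
  (q·(r | p))* — new start has ε-edges to the inner start and to the new accept, so C = 2 + 1 = 3
  p·s·r — same as the first factor's closure: C = 1
  (q·(r | p))* | p·s·r | p — new start ε-reaches every alternative's start; at least one alternative accepts ε, so the union's new accept is reached too: C = 1 + 3 + 1 + 1 + 1 = 7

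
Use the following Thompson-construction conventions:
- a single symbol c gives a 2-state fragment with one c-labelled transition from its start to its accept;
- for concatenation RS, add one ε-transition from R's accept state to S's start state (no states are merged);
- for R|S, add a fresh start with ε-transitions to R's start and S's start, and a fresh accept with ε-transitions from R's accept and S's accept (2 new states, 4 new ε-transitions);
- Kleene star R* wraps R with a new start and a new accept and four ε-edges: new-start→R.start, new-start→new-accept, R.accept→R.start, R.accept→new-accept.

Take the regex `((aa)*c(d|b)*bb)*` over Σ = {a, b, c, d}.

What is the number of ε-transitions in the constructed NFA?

Recursing over subexpressions:
Each of the 7 symbol leaves contributes 0 ε-transitions.
  aa : 1 ε-transition
  (aa)* : 5 ε-transitions
  d|b : 4 ε-transitions
  (d|b)* : 8 ε-transitions
  (aa)*c(d|b)*bb : 17 ε-transitions
  ((aa)*c(d|b)*bb)* : 21 ε-transitions

21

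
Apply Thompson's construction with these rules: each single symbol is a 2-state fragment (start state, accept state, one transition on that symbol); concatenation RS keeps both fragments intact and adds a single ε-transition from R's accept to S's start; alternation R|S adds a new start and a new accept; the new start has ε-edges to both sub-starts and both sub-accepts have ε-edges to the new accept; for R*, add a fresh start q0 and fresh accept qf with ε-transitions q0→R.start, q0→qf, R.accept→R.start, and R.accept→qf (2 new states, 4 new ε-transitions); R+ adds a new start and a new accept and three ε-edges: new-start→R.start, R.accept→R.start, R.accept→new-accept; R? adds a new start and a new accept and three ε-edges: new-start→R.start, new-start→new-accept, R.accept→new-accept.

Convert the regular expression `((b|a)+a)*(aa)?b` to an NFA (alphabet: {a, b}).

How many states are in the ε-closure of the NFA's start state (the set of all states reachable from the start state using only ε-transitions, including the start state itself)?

Work bottom-up. For each fragment F, track |ε-closure(F.start)| and whether F's accept lies in that closure (i.e. whether F accepts ε). A single-symbol fragment has closure size 1 and does not accept ε.
  b|a : C = 1 + 1 + 1 = 3 (the new accept is not ε-reachable since no branch accepts ε)
  (b|a)+ : new start ε-reaches only the body's start; the new accept needs a symbol first: C = 1 + 3 = 4
  (b|a)+a : C equals the left operand's closure size = 4 (its accept is not ε-reachable, so the closure stops there)
  ((b|a)+a)* : new start has ε-edges to the inner start and to the new accept, so C = 2 + 4 = 6
  aa : C equals the left operand's closure size = 1 (its accept is not ε-reachable, so the closure stops there)
  (aa)? : new start has ε-edges to the inner start and to the new accept, so C = 2 + 1 = 3
  ((b|a)+a)*(aa)?b : C = 6 + 3 + 1 = 10 (closure spills across the concat boundary because the left factor accepts ε)

10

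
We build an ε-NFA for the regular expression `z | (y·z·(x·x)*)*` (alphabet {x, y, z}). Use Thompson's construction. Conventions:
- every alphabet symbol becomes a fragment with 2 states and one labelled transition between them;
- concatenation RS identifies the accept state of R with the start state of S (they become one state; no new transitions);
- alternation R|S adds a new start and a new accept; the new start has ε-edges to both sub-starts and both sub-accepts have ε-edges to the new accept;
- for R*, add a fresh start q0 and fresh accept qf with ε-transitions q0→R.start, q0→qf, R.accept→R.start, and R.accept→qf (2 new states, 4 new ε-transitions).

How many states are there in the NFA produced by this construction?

Recursing over subexpressions:
Each of the 5 symbol leaves contributes a 2-state fragment.
  x·x — 3 states
  (x·x)* — 5 states
  y·z·(x·x)* — 7 states
  (y·z·(x·x)*)* — 9 states
  z | (y·z·(x·x)*)* — 13 states

13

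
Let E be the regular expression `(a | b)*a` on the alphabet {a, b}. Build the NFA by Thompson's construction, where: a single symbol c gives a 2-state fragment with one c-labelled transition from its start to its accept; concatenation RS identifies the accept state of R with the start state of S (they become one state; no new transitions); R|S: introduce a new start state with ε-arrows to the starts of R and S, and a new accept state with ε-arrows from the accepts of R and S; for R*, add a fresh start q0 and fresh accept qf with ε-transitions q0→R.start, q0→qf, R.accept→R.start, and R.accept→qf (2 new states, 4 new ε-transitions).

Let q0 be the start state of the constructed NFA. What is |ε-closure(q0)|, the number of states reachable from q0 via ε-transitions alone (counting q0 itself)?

5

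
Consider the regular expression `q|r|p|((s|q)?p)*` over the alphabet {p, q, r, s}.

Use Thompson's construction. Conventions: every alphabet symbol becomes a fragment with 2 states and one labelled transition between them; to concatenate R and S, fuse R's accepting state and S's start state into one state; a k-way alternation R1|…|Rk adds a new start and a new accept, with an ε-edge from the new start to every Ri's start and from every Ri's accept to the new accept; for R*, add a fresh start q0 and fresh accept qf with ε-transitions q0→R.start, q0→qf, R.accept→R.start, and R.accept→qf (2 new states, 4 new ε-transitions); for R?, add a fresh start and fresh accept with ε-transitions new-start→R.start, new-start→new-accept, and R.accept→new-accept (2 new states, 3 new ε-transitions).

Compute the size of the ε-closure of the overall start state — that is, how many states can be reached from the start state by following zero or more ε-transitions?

12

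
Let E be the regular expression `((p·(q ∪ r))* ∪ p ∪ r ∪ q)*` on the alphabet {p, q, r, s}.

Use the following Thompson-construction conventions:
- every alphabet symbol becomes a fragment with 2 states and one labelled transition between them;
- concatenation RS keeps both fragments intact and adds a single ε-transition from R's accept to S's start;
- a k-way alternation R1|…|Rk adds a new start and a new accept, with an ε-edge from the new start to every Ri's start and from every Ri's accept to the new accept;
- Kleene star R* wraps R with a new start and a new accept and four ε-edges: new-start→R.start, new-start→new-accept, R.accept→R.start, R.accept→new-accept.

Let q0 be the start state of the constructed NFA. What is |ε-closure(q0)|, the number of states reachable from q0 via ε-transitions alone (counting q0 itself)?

Compute the ε-closure size of each fragment's start state recursively; a symbol fragment's start has no outgoing ε-edge, so its closure is just itself (size 1).
  q ∪ r → new start ε-reaches every alternative's start; none of them accept ε, so the new accept is not reached: C = 1 + 1 + 1 = 3
  p·(q ∪ r) → same as the first factor's closure: C = 1
  (p·(q ∪ r))* → the star's fresh start ε-reaches both the body's start and the fresh accept: C = 2 + 1 = 3
  (p·(q ∪ r))* ∪ p ∪ r ∪ q → new start ε-reaches every alternative's start; at least one alternative accepts ε, so the union's new accept is reached too: C = 1 + 3 + 1 + 1 + 1 + 1 = 8
  ((p·(q ∪ r))* ∪ p ∪ r ∪ q)* → new start has ε-edges to the inner start and to the new accept, so C = 2 + 8 = 10

10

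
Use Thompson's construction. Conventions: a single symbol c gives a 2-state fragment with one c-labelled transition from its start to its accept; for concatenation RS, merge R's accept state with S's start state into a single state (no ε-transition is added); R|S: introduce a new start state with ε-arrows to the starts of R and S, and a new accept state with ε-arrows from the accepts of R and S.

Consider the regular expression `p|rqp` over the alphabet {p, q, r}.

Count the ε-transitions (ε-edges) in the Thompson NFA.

Recursing over subexpressions:
Each of the 4 symbol leaves contributes 0 ε-transitions.
  rqp → 0 ε-transitions
  p|rqp → 4 ε-transitions

4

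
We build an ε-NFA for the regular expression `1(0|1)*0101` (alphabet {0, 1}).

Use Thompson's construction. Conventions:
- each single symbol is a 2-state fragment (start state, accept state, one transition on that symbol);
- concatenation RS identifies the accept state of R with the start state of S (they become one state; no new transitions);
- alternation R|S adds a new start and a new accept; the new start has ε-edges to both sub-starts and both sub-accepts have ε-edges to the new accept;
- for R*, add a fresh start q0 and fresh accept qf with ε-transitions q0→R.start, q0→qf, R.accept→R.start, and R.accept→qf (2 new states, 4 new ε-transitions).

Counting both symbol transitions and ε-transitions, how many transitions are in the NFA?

Building bottom-up:
Each of the 7 symbol leaves contributes 1 transition (1 symbol, 0 ε).
  0|1 → 6 transitions (2 symbol, 4 ε)
  (0|1)* → 10 transitions (2 symbol, 8 ε)
  1(0|1)*0101 → 15 transitions (7 symbol, 8 ε)

15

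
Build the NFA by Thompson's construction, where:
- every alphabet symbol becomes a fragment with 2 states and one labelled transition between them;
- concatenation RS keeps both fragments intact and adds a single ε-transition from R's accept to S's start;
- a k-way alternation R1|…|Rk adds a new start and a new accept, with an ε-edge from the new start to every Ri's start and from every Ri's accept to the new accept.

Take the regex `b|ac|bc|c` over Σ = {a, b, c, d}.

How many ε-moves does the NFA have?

Recursing over subexpressions:
Each of the 6 symbol leaves contributes 0 ε-transitions.
  ac — 1 ε-transition
  bc — 1 ε-transition
  b|ac|bc|c — 10 ε-transitions

10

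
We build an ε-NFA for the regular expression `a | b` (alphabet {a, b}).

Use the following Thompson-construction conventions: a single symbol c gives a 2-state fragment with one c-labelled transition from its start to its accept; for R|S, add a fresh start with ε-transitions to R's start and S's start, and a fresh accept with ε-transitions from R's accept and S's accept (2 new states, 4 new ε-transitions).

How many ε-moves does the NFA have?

Building bottom-up:
Each of the 2 symbol leaves contributes 0 ε-transitions.
  a | b → 4 ε-transitions

4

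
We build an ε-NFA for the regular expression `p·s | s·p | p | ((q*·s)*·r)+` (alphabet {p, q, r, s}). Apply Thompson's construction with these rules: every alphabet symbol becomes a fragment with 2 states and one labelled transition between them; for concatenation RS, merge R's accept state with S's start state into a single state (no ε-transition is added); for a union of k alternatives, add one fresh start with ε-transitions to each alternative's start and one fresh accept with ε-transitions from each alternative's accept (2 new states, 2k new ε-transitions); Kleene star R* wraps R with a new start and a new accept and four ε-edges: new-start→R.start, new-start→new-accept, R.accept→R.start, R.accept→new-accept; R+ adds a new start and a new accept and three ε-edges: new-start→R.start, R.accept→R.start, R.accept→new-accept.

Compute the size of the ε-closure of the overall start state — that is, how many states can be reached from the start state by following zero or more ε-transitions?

Work bottom-up. For each fragment F, track |ε-closure(F.start)| and whether F's accept lies in that closure (i.e. whether F accepts ε). A single-symbol fragment has closure size 1 and does not accept ε.
  p·s : same as the first factor's closure: |ε-closure| = 1
  s·p : same as the first factor's closure: |ε-closure| = 1
  q* : new start has ε-edges to the inner start and to the new accept, so |ε-closure| = 2 + 1 = 3
  q*·s : |ε-closure| = 3 + (1−1) = 3 (closure spills across the concat boundary because the left factor accepts ε)
  (q*·s)* : |ε-closure| = 1 (new start) + 3 (body) + 1 (new accept) = 5
  (q*·s)*·r : |ε-closure| = 5 + (1−1) = 5 (closure spills across the concat boundary because the left factor accepts ε)
  ((q*·s)*·r)+ : new start ε-reaches only the body's start; the new accept needs a symbol first: |ε-closure| = 1 + 5 = 6
  p·s | s·p | p | ((q*·s)*·r)+ : new start ε-reaches every alternative's start; none of them accept ε, so the new accept is not reached: |ε-closure| = 1 + 1 + 1 + 1 + 6 = 10

10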